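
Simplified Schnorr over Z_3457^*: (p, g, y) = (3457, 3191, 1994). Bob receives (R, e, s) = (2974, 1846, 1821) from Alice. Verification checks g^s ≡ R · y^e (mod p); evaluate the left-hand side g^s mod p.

3435

3191^2 = 10182481 ≡ 1616
3191^4 ≡ 1616^2 = 2611456 ≡ 1421
3191^8 ≡ 1421^2 = 2019241 ≡ 353
3191^16 ≡ 353^2 = 124609 ≡ 157
3191^32 ≡ 157^2 = 24649 ≡ 450
3191^64 ≡ 450^2 = 202500 ≡ 1994
3191^128 ≡ 1994^2 = 3976036 ≡ 486
3191^256 ≡ 486^2 = 236196 ≡ 1120
3191^512 ≡ 1120^2 = 1254400 ≡ 2966
3191^1024 ≡ 2966^2 = 8797156 ≡ 2548
1821 = 1024 + 512 + 256 + 16 + 8 + 4 + 1, so 3191^1821 ≡ 2548·2966·1120·157·353·1421·3191 ≡ 3435 (mod 3457)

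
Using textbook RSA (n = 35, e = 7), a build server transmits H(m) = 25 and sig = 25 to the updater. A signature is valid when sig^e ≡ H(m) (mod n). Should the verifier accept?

accept

sig^2 ≡ 25^2 = 625 ≡ 30
sig^4 ≡ 30^2 = 900 ≡ 25
7 = 4 + 2 + 1, so sig^7 ≡ 25·30·25 ≡ 25 (mod 35)
25 = H(m), so the signature checks out.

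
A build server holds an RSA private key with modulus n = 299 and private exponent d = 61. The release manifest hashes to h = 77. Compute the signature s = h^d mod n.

220

h^2 ≡ 77^2 = 5929 ≡ 248
h^4 ≡ 248^2 = 61504 ≡ 209
h^8 ≡ 209^2 = 43681 ≡ 27
h^16 ≡ 27^2 = 729 ≡ 131
h^32 ≡ 131^2 = 17161 ≡ 118
61 = 32 + 16 + 8 + 4 + 1, so h^61 ≡ 118·131·27·209·77 ≡ 220 (mod 299)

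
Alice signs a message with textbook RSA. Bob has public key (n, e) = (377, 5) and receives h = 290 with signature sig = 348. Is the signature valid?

valid

sig^2 ≡ 348^2 = 121104 ≡ 87
sig^4 ≡ 87^2 = 7569 ≡ 29
5 = 4 + 1, so sig^5 ≡ 29·348 ≡ 290 (mod 377)
Since 290 equals the digest 290, verification succeeds.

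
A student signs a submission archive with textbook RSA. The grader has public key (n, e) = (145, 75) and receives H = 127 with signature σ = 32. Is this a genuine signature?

forged

σ^2 ≡ 32^2 = 1024 ≡ 9
σ^4 ≡ 9^2 = 81
σ^8 ≡ 81^2 = 6561 ≡ 36
σ^16 ≡ 36^2 = 1296 ≡ 136
σ^32 ≡ 136^2 = 18496 ≡ 81
σ^64 ≡ 81^2 = 6561 ≡ 36
75 = 64 + 8 + 2 + 1, so σ^75 ≡ 36·36·9·32 ≡ 18 (mod 145)
σ^75 mod 145 = 18, but H = 127.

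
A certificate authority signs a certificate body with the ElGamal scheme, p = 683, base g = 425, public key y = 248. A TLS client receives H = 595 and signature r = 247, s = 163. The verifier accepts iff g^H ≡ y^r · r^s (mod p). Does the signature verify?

verifies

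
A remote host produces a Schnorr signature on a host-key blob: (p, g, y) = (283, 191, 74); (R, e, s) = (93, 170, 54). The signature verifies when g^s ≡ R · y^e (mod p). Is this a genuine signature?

genuine

g^s mod p:
191^2 = 36481 ≡ 257
191^4 ≡ 257^2 = 66049 ≡ 110
191^8 ≡ 110^2 = 12100 ≡ 214
191^16 ≡ 214^2 = 45796 ≡ 233
191^32 ≡ 233^2 = 54289 ≡ 236
54 = 32 + 16 + 4 + 2, so 191^54 ≡ 236·233·110·257 ≡ 250 (mod 283)
R · y^e mod p:
74^2 = 5476 ≡ 99
74^4 ≡ 99^2 = 9801 ≡ 179
74^8 ≡ 179^2 = 32041 ≡ 62
74^16 ≡ 62^2 = 3844 ≡ 165
74^32 ≡ 165^2 = 27225 ≡ 57
74^64 ≡ 57^2 = 3249 ≡ 136
74^128 ≡ 136^2 = 18496 ≡ 101
170 = 128 + 32 + 8 + 2, so 74^170 ≡ 101·57·62·99 ≡ 237 (mod 283)
93·237 = 22041 ≡ 250 (mod 283)
250 ≡ 250 (mod 283); signature holds.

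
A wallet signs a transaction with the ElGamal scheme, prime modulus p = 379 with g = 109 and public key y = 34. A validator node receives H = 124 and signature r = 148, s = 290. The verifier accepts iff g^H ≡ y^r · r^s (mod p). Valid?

no

Left side g^H mod p:
109^124 mod 379 = 80
Right side y^r · r^s mod p:
34^148 mod 379 = 56
148^290 mod 379 = 377
56·377 = 21112 ≡ 267 (mod 379)
80 ≠ 267, so verification fails.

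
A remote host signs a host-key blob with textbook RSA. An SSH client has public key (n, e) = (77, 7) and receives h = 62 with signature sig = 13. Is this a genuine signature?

Squares mod 77: sig^1≡13, sig^2≡15, sig^4≡71
7 = 4 + 2 + 1, so sig^7 ≡ 71·15·13 ≡ 62 (mod 77)
sig^7 mod 77 = 62 matches h.

genuine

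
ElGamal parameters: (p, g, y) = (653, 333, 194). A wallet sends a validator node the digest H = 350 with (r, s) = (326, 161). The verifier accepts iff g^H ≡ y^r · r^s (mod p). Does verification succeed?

Left side g^H mod p:
Squares mod 653: 333^1≡333, 333^2≡532, 333^4≡275, 333^8≡530, 333^16≡110, 333^32≡346, 333^64≡217, 333^128≡73, 333^256≡105
350 = 256 + 64 + 16 + 8 + 4 + 2, so 333^350 ≡ 105·217·110·530·275·532 ≡ 470 (mod 653)
Right side y^r · r^s mod p:
Squares mod 653: 194^1≡194, 194^2≡415, 194^4≡486, 194^8≡463, 194^16≡185, 194^32≡269, 194^64≡531, 194^128≡518, 194^256≡594
326 = 256 + 64 + 4 + 2, so 194^326 ≡ 594·531·486·415 ≡ 1 (mod 653)
Squares mod 653: 326^1≡326, 326^2≡490, 326^4≡449, 326^8≡477, 326^16≡285, 326^32≡253, 326^64≡15, 326^128≡225
161 = 128 + 32 + 1, so 326^161 ≡ 225·253·326 ≡ 596 (mod 653)
1·596 = 596 ≡ 596 (mod 653)
470 ≠ 596, so verification fails.

fails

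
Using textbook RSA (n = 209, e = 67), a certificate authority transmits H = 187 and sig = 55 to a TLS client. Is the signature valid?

valid

sig^2 ≡ 55^2 = 3025 ≡ 99
sig^4 ≡ 99^2 = 9801 ≡ 187
sig^8 ≡ 187^2 = 34969 ≡ 66
sig^16 ≡ 66^2 = 4356 ≡ 176
sig^32 ≡ 176^2 = 30976 ≡ 44
sig^64 ≡ 44^2 = 1936 ≡ 55
67 = 64 + 2 + 1, so sig^67 ≡ 55·99·55 ≡ 187 (mod 209)
Since 187 equals the digest 187, verification succeeds.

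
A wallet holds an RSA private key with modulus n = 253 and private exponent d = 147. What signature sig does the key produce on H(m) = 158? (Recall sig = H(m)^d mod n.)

126

Squares mod 253: (H(m))^1≡158, (H(m))^2≡170, (H(m))^4≡58, (H(m))^8≡75, (H(m))^16≡59, (H(m))^32≡192, (H(m))^64≡179, (H(m))^128≡163
147 = 128 + 16 + 2 + 1, so (H(m))^147 ≡ 163·59·170·158 ≡ 126 (mod 253)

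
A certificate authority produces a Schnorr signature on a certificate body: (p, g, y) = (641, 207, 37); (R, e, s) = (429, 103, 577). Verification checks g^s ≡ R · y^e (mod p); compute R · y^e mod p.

37^2 = 1369 ≡ 87
37^4 ≡ 87^2 = 7569 ≡ 518
37^8 ≡ 518^2 = 268324 ≡ 386
37^16 ≡ 386^2 = 148996 ≡ 284
37^32 ≡ 284^2 = 80656 ≡ 531
37^64 ≡ 531^2 = 281961 ≡ 562
103 = 64 + 32 + 4 + 2 + 1, so 37^103 ≡ 562·531·518·87·37 ≡ 606 (mod 641)
R · y^e ≡ 429·606 = 259974 ≡ 369 (mod 641)

369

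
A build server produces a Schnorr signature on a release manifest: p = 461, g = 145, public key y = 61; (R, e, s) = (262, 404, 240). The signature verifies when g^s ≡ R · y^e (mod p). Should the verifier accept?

g^s mod p:
145^2 = 21025 ≡ 280
145^4 ≡ 280^2 = 78400 ≡ 30
145^8 ≡ 30^2 = 900 ≡ 439
145^16 ≡ 439^2 = 192721 ≡ 23
145^32 ≡ 23^2 = 529 ≡ 68
145^64 ≡ 68^2 = 4624 ≡ 14
145^128 ≡ 14^2 = 196
240 = 128 + 64 + 32 + 16, so 145^240 ≡ 196·14·68·23 ≡ 167 (mod 461)
R · y^e mod p:
61^2 = 3721 ≡ 33
61^4 ≡ 33^2 = 1089 ≡ 167
61^8 ≡ 167^2 = 27889 ≡ 229
61^16 ≡ 229^2 = 52441 ≡ 348
61^32 ≡ 348^2 = 121104 ≡ 322
61^64 ≡ 322^2 = 103684 ≡ 420
61^128 ≡ 420^2 = 176400 ≡ 298
61^256 ≡ 298^2 = 88804 ≡ 292
404 = 256 + 128 + 16 + 4, so 61^404 ≡ 292·298·348·167 ≡ 298 (mod 461)
262·298 = 78076 ≡ 167 (mod 461)
167 ≡ 167 (mod 461); signature holds.

accept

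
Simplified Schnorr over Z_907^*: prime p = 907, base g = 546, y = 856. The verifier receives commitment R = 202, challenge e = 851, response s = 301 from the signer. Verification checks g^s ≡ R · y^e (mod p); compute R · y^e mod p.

856^851 mod 907 = 228
R · y^e ≡ 202·228 = 46056 ≡ 706 (mod 907)

706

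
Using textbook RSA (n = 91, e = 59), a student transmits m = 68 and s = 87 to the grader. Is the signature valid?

s^2 ≡ 87^2 = 7569 ≡ 16
s^4 ≡ 16^2 = 256 ≡ 74
s^8 ≡ 74^2 = 5476 ≡ 16
s^16 ≡ 16^2 = 256 ≡ 74
s^32 ≡ 74^2 = 5476 ≡ 16
59 = 32 + 16 + 8 + 2 + 1, so s^59 ≡ 16·74·16·16·87 ≡ 68 (mod 91)
s^59 mod 91 = 68 matches m.

valid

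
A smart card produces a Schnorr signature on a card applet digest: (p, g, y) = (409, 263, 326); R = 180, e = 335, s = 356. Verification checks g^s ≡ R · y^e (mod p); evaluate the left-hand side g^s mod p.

384

263^2 = 69169 ≡ 48
263^4 ≡ 48^2 = 2304 ≡ 259
263^8 ≡ 259^2 = 67081 ≡ 5
263^16 ≡ 5^2 = 25
263^32 ≡ 25^2 = 625 ≡ 216
263^64 ≡ 216^2 = 46656 ≡ 30
263^128 ≡ 30^2 = 900 ≡ 82
263^256 ≡ 82^2 = 6724 ≡ 180
356 = 256 + 64 + 32 + 4, so 263^356 ≡ 180·30·216·259 ≡ 384 (mod 409)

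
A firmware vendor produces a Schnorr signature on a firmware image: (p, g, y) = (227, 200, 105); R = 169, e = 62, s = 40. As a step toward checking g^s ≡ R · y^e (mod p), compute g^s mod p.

144

200^2 = 40000 ≡ 48
200^4 ≡ 48^2 = 2304 ≡ 34
200^8 ≡ 34^2 = 1156 ≡ 21
200^16 ≡ 21^2 = 441 ≡ 214
200^32 ≡ 214^2 = 45796 ≡ 169
40 = 32 + 8, so 200^40 ≡ 169·21 ≡ 144 (mod 227)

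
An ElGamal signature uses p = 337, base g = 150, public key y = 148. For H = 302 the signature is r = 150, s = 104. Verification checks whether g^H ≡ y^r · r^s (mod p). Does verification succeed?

fails

Left side g^H mod p:
Squares mod 337: 150^1≡150, 150^2≡258, 150^4≡175, 150^8≡295, 150^16≡79, 150^32≡175, 150^64≡295, 150^128≡79, 150^256≡175
302 = 256 + 32 + 8 + 4 + 2, so 150^302 ≡ 175·175·295·175·258 ≡ 42 (mod 337)
Right side y^r · r^s mod p:
Squares mod 337: 148^1≡148, 148^2≡336, 148^4≡1, 148^8≡1, 148^16≡1, 148^32≡1, 148^64≡1, 148^128≡1
150 = 128 + 16 + 4 + 2, so 148^150 ≡ 1·1·1·336 ≡ 336 (mod 337)
Squares mod 337: 150^1≡150, 150^2≡258, 150^4≡175, 150^8≡295, 150^16≡79, 150^32≡175, 150^64≡295
104 = 64 + 32 + 8, so 150^104 ≡ 295·175·295 ≡ 8 (mod 337)
336·8 = 2688 ≡ 329 (mod 337)
42 ≠ 329, so verification fails.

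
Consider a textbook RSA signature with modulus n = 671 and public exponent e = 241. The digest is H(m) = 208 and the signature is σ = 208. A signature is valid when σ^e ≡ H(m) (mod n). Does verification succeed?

passes

σ^2 ≡ 208^2 = 43264 ≡ 320
σ^4 ≡ 320^2 = 102400 ≡ 408
σ^8 ≡ 408^2 = 166464 ≡ 56
σ^16 ≡ 56^2 = 3136 ≡ 452
σ^32 ≡ 452^2 = 204304 ≡ 320
σ^64 ≡ 320^2 = 102400 ≡ 408
σ^128 ≡ 408^2 = 166464 ≡ 56
241 = 128 + 64 + 32 + 16 + 1, so σ^241 ≡ 56·408·320·452·208 ≡ 208 (mod 671)
σ^241 mod 671 = 208 matches H(m).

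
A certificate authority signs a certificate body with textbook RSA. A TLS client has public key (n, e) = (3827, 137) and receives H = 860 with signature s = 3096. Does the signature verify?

Squares mod 3827: s^1≡3096, s^2≡2408, s^4≡559, s^8≡2494, s^16≡1161, s^32≡817, s^64≡1591, s^128≡1634
137 = 128 + 8 + 1, so s^137 ≡ 1634·2494·3096 ≡ 2967 (mod 3827)
The recovered value 2967 does not match the digest 860.

does not verify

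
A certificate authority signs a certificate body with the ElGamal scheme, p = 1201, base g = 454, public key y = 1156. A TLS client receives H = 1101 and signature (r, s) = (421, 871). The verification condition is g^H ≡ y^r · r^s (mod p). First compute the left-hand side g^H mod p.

454^2 = 206116 ≡ 745
454^4 ≡ 745^2 = 555025 ≡ 163
454^8 ≡ 163^2 = 26569 ≡ 147
454^16 ≡ 147^2 = 21609 ≡ 1192
454^32 ≡ 1192^2 = 1420864 ≡ 81
454^64 ≡ 81^2 = 6561 ≡ 556
454^128 ≡ 556^2 = 309136 ≡ 479
454^256 ≡ 479^2 = 229441 ≡ 50
454^512 ≡ 50^2 = 2500 ≡ 98
454^1024 ≡ 98^2 = 9604 ≡ 1197
1101 = 1024 + 64 + 8 + 4 + 1, so 454^1101 ≡ 1197·556·147·163·454 ≡ 62 (mod 1201)

62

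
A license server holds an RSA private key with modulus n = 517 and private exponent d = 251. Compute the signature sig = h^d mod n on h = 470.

470

h^2 ≡ 470^2 = 220900 ≡ 141
h^4 ≡ 141^2 = 19881 ≡ 235
h^8 ≡ 235^2 = 55225 ≡ 423
h^16 ≡ 423^2 = 178929 ≡ 47
h^32 ≡ 47^2 = 2209 ≡ 141
h^64 ≡ 141^2 = 19881 ≡ 235
h^128 ≡ 235^2 = 55225 ≡ 423
251 = 128 + 64 + 32 + 16 + 8 + 2 + 1, so h^251 ≡ 423·235·141·47·423·141·470 ≡ 470 (mod 517)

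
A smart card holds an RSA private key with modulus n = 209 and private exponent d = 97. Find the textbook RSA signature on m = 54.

131

m^2 ≡ 54^2 = 2916 ≡ 199
m^4 ≡ 199^2 = 39601 ≡ 100
m^8 ≡ 100^2 = 10000 ≡ 177
m^16 ≡ 177^2 = 31329 ≡ 188
m^32 ≡ 188^2 = 35344 ≡ 23
m^64 ≡ 23^2 = 529 ≡ 111
97 = 64 + 32 + 1, so m^97 ≡ 111·23·54 ≡ 131 (mod 209)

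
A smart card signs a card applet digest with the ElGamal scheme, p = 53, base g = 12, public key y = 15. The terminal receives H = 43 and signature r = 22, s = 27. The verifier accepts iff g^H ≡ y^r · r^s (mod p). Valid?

Left side g^H mod p:
12^2 = 144 ≡ 38
12^4 ≡ 38^2 = 1444 ≡ 13
12^8 ≡ 13^2 = 169 ≡ 10
12^16 ≡ 10^2 = 100 ≡ 47
12^32 ≡ 47^2 = 2209 ≡ 36
43 = 32 + 8 + 2 + 1, so 12^43 ≡ 36·10·38·12 ≡ 19 (mod 53)
Right side y^r · r^s mod p:
15^2 = 225 ≡ 13
15^4 ≡ 13^2 = 169 ≡ 10
15^8 ≡ 10^2 = 100 ≡ 47
15^16 ≡ 47^2 = 2209 ≡ 36
22 = 16 + 4 + 2, so 15^22 ≡ 36·10·13 ≡ 16 (mod 53)
22^2 = 484 ≡ 7
22^4 ≡ 7^2 = 49
22^8 ≡ 49^2 = 2401 ≡ 16
22^16 ≡ 16^2 = 256 ≡ 44
27 = 16 + 8 + 2 + 1, so 22^27 ≡ 44·16·7·22 ≡ 31 (mod 53)
16·31 = 496 ≡ 19 (mod 53)
19 ≡ 19 (mod 53), so the signature is genuine.

yes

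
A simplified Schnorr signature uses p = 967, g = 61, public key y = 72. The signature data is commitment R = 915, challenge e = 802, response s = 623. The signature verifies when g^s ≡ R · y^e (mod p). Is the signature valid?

invalid

g^s mod p:
Squares mod 967: 61^1≡61, 61^2≡820, 61^4≡335, 61^8≡53, 61^16≡875, 61^32≡728, 61^64≡68, 61^128≡756, 61^256≡39, 61^512≡554
623 = 512 + 64 + 32 + 8 + 4 + 2 + 1, so 61^623 ≡ 554·68·728·53·335·820·61 ≡ 820 (mod 967)
R · y^e mod p:
Squares mod 967: 72^1≡72, 72^2≡349, 72^4≡926, 72^8≡714, 72^16≡187, 72^32≡157, 72^64≡474, 72^128≡332, 72^256≡953, 72^512≡196
802 = 512 + 256 + 32 + 2, so 72^802 ≡ 196·953·157·349 ≡ 69 (mod 967)
915·69 = 63135 ≡ 280 (mod 967)
820 ≠ 280; the check fails.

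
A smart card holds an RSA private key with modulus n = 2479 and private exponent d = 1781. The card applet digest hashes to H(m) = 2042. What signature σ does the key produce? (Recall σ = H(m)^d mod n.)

312

(H(m))^2 ≡ 2042^2 = 4169764 ≡ 86
(H(m))^4 ≡ 86^2 = 7396 ≡ 2438
(H(m))^8 ≡ 2438^2 = 5943844 ≡ 1681
(H(m))^16 ≡ 1681^2 = 2825761 ≡ 2180
(H(m))^32 ≡ 2180^2 = 4752400 ≡ 157
(H(m))^64 ≡ 157^2 = 24649 ≡ 2338
(H(m))^128 ≡ 2338^2 = 5466244 ≡ 49
(H(m))^256 ≡ 49^2 = 2401
(H(m))^512 ≡ 2401^2 = 5764801 ≡ 1126
(H(m))^1024 ≡ 1126^2 = 1267876 ≡ 1107
1781 = 1024 + 512 + 128 + 64 + 32 + 16 + 4 + 1, so (H(m))^1781 ≡ 1107·1126·49·2338·157·2180·2438·2042 ≡ 312 (mod 2479)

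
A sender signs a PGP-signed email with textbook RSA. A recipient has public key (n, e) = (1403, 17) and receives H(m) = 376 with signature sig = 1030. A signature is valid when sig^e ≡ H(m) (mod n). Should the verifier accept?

sig^2 ≡ 1030^2 = 1060900 ≡ 232
sig^4 ≡ 232^2 = 53824 ≡ 510
sig^8 ≡ 510^2 = 260100 ≡ 545
sig^16 ≡ 545^2 = 297025 ≡ 992
17 = 16 + 1, so sig^17 ≡ 992·1030 ≡ 376 (mod 1403)
Since 376 equals the digest 376, verification succeeds.

accept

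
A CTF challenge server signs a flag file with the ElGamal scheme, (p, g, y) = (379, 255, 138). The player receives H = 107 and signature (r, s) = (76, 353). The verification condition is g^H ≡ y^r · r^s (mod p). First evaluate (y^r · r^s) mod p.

Squares mod 379: 138^1≡138, 138^2≡94, 138^4≡119, 138^8≡138, 138^16≡94, 138^32≡119, 138^64≡138
76 = 64 + 8 + 4, so 138^76 ≡ 138·138·119 ≡ 195 (mod 379)
Squares mod 379: 76^1≡76, 76^2≡91, 76^4≡322, 76^8≡217, 76^16≡93, 76^32≡311, 76^64≡76, 76^128≡91, 76^256≡322
353 = 256 + 64 + 32 + 1, so 76^353 ≡ 322·76·311·76 ≡ 246 (mod 379)
y^r · r^s ≡ 195·246 = 47970 ≡ 216 (mod 379)

216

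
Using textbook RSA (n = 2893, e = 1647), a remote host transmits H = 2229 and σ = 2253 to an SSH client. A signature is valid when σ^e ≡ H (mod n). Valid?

no

σ^1647 mod 2893 = 664
The recovered value 664 does not match the digest 2229.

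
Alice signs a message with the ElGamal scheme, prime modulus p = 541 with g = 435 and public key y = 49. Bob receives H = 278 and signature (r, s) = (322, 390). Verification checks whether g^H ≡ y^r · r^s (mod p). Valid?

yes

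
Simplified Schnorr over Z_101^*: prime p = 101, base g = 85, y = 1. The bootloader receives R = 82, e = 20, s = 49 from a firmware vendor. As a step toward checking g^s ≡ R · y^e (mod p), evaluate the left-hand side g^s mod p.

82

Squares mod 101: 85^1≡85, 85^2≡54, 85^4≡88, 85^8≡68, 85^16≡79, 85^32≡80
49 = 32 + 16 + 1, so 85^49 ≡ 80·79·85 ≡ 82 (mod 101)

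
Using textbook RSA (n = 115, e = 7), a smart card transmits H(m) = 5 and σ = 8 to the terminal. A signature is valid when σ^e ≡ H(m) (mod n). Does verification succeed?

fails

σ^7 mod 115 = 12
σ^7 mod 115 = 12, but H(m) = 5.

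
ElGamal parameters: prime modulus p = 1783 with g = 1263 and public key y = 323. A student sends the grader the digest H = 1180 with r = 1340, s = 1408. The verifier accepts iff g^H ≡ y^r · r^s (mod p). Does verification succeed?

Left side g^H mod p:
1263^2 = 1595169 ≡ 1167
1263^4 ≡ 1167^2 = 1361889 ≡ 1460
1263^8 ≡ 1460^2 = 2131600 ≡ 915
1263^16 ≡ 915^2 = 837225 ≡ 998
1263^32 ≡ 998^2 = 996004 ≡ 1090
1263^64 ≡ 1090^2 = 1188100 ≡ 622
1263^128 ≡ 622^2 = 386884 ≡ 1756
1263^256 ≡ 1756^2 = 3083536 ≡ 729
1263^512 ≡ 729^2 = 531441 ≡ 107
1263^1024 ≡ 107^2 = 11449 ≡ 751
1180 = 1024 + 128 + 16 + 8 + 4, so 1263^1180 ≡ 751·1756·998·915·1460 ≡ 1214 (mod 1783)
Right side y^r · r^s mod p:
323^2 = 104329 ≡ 915
323^4 ≡ 915^2 = 837225 ≡ 998
323^8 ≡ 998^2 = 996004 ≡ 1090
323^16 ≡ 1090^2 = 1188100 ≡ 622
323^32 ≡ 622^2 = 386884 ≡ 1756
323^64 ≡ 1756^2 = 3083536 ≡ 729
323^128 ≡ 729^2 = 531441 ≡ 107
323^256 ≡ 107^2 = 11449 ≡ 751
323^512 ≡ 751^2 = 564001 ≡ 573
323^1024 ≡ 573^2 = 328329 ≡ 257
1340 = 1024 + 256 + 32 + 16 + 8 + 4, so 323^1340 ≡ 257·751·1756·622·1090·998 ≡ 722 (mod 1783)
1340^2 = 1795600 ≡ 119
1340^4 ≡ 119^2 = 14161 ≡ 1680
1340^8 ≡ 1680^2 = 2822400 ≡ 1694
1340^16 ≡ 1694^2 = 2869636 ≡ 789
1340^32 ≡ 789^2 = 622521 ≡ 254
1340^64 ≡ 254^2 = 64516 ≡ 328
1340^128 ≡ 328^2 = 107584 ≡ 604
1340^256 ≡ 604^2 = 364816 ≡ 1084
1340^512 ≡ 1084^2 = 1175056 ≡ 59
1340^1024 ≡ 59^2 = 3481 ≡ 1698
1408 = 1024 + 256 + 128, so 1340^1408 ≡ 1698·1084·604 ≡ 219 (mod 1783)
722·219 = 158118 ≡ 1214 (mod 1783)
1214 ≡ 1214 (mod 1783), so the signature is genuine.

passes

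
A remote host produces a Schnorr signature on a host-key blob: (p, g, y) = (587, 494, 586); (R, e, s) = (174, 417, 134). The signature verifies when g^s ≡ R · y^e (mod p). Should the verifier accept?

g^s mod p:
494^134 mod 587 = 414
R · y^e mod p:
586^417 mod 587 = 586
174·586 = 101964 ≡ 413 (mod 587)
414 ≠ 413; the check fails.

reject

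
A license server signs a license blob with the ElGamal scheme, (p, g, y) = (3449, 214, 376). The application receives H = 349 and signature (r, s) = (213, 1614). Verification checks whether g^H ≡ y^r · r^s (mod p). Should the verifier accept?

Left side g^H mod p:
214^2 = 45796 ≡ 959
214^4 ≡ 959^2 = 919681 ≡ 2247
214^8 ≡ 2247^2 = 5049009 ≡ 3122
214^16 ≡ 3122^2 = 9746884 ≡ 10
214^32 ≡ 10^2 = 100
214^64 ≡ 100^2 = 10000 ≡ 3102
214^128 ≡ 3102^2 = 9622404 ≡ 3143
214^256 ≡ 3143^2 = 9878449 ≡ 513
349 = 256 + 64 + 16 + 8 + 4 + 1, so 214^349 ≡ 513·3102·10·3122·2247·214 ≡ 87 (mod 3449)
Right side y^r · r^s mod p:
376^2 = 141376 ≡ 3416
376^4 ≡ 3416^2 = 11669056 ≡ 1089
376^8 ≡ 1089^2 = 1185921 ≡ 2914
376^16 ≡ 2914^2 = 8491396 ≡ 3407
376^32 ≡ 3407^2 = 11607649 ≡ 1764
376^64 ≡ 1764^2 = 3111696 ≡ 698
376^128 ≡ 698^2 = 487204 ≡ 895
213 = 128 + 64 + 16 + 4 + 1, so 376^213 ≡ 895·698·3407·1089·376 ≡ 117 (mod 3449)
213^2 = 45369 ≡ 532
213^4 ≡ 532^2 = 283024 ≡ 206
213^8 ≡ 206^2 = 42436 ≡ 1048
213^16 ≡ 1048^2 = 1098304 ≡ 1522
213^32 ≡ 1522^2 = 2316484 ≡ 2205
213^64 ≡ 2205^2 = 4862025 ≡ 2384
213^128 ≡ 2384^2 = 5683456 ≡ 2953
213^256 ≡ 2953^2 = 8720209 ≡ 1137
213^512 ≡ 1137^2 = 1292769 ≡ 2843
213^1024 ≡ 2843^2 = 8082649 ≡ 1642
1614 = 1024 + 512 + 64 + 8 + 4 + 2, so 213^1614 ≡ 1642·2843·2384·1048·206·532 ≡ 3096 (mod 3449)
117·3096 = 362232 ≡ 87 (mod 3449)
87 ≡ 87 (mod 3449), so the signature is genuine.

accept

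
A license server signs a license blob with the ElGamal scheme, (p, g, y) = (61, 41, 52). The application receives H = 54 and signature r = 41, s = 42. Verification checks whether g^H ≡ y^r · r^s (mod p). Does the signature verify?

does not verify

Left side g^H mod p:
Squares mod 61: 41^1≡41, 41^2≡34, 41^4≡58, 41^8≡9, 41^16≡20, 41^32≡34
54 = 32 + 16 + 4 + 2, so 41^54 ≡ 34·20·58·34 ≡ 58 (mod 61)
Right side y^r · r^s mod p:
Squares mod 61: 52^1≡52, 52^2≡20, 52^4≡34, 52^8≡58, 52^16≡9, 52^32≡20
41 = 32 + 8 + 1, so 52^41 ≡ 20·58·52 ≡ 52 (mod 61)
Squares mod 61: 41^1≡41, 41^2≡34, 41^4≡58, 41^8≡9, 41^16≡20, 41^32≡34
42 = 32 + 8 + 2, so 41^42 ≡ 34·9·34 ≡ 34 (mod 61)
52·34 = 1768 ≡ 60 (mod 61)
58 ≠ 60, so verification fails.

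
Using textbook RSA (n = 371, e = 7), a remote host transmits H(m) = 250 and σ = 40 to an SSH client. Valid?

yes

σ^2 ≡ 40^2 = 1600 ≡ 116
σ^4 ≡ 116^2 = 13456 ≡ 100
7 = 4 + 2 + 1, so σ^7 ≡ 100·116·40 ≡ 250 (mod 371)
Since 250 equals the digest 250, verification succeeds.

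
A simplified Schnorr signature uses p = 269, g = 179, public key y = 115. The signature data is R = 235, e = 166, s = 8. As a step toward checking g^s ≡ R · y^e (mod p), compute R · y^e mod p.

115^2 = 13225 ≡ 44
115^4 ≡ 44^2 = 1936 ≡ 53
115^8 ≡ 53^2 = 2809 ≡ 119
115^16 ≡ 119^2 = 14161 ≡ 173
115^32 ≡ 173^2 = 29929 ≡ 70
115^64 ≡ 70^2 = 4900 ≡ 58
115^128 ≡ 58^2 = 3364 ≡ 136
166 = 128 + 32 + 4 + 2, so 115^166 ≡ 136·70·53·44 ≡ 70 (mod 269)
R · y^e ≡ 235·70 = 16450 ≡ 41 (mod 269)

41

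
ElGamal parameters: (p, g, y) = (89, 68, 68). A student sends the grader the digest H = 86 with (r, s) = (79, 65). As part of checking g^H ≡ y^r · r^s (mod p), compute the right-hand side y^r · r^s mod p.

22

68^2 = 4624 ≡ 85
68^4 ≡ 85^2 = 7225 ≡ 16
68^8 ≡ 16^2 = 256 ≡ 78
68^16 ≡ 78^2 = 6084 ≡ 32
68^32 ≡ 32^2 = 1024 ≡ 45
68^64 ≡ 45^2 = 2025 ≡ 67
79 = 64 + 8 + 4 + 2 + 1, so 68^79 ≡ 67·78·16·85·68 ≡ 42 (mod 89)
79^2 = 6241 ≡ 11
79^4 ≡ 11^2 = 121 ≡ 32
79^8 ≡ 32^2 = 1024 ≡ 45
79^16 ≡ 45^2 = 2025 ≡ 67
79^32 ≡ 67^2 = 4489 ≡ 39
79^64 ≡ 39^2 = 1521 ≡ 8
65 = 64 + 1, so 79^65 ≡ 8·79 ≡ 9 (mod 89)
y^r · r^s ≡ 42·9 = 378 ≡ 22 (mod 89)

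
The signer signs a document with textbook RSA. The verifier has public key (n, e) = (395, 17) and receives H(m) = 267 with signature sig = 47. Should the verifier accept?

Squares mod 395: sig^1≡47, sig^2≡234, sig^4≡246, sig^8≡81, sig^16≡241
17 = 16 + 1, so sig^17 ≡ 241·47 ≡ 267 (mod 395)
267 = H(m), so the signature checks out.

accept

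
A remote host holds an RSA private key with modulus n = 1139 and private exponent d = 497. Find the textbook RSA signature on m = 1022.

m^2 ≡ 1022^2 = 1044484 ≡ 21
m^4 ≡ 21^2 = 441
m^8 ≡ 441^2 = 194481 ≡ 851
m^16 ≡ 851^2 = 724201 ≡ 936
m^32 ≡ 936^2 = 876096 ≡ 205
m^64 ≡ 205^2 = 42025 ≡ 1021
m^128 ≡ 1021^2 = 1042441 ≡ 256
m^256 ≡ 256^2 = 65536 ≡ 613
497 = 256 + 128 + 64 + 32 + 16 + 1, so m^497 ≡ 613·256·1021·205·936·1022 ≡ 155 (mod 1139)

155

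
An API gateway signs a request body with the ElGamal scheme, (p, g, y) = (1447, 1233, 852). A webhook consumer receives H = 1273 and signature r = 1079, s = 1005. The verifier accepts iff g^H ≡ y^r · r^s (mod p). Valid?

Left side g^H mod p:
1233^2 = 1520289 ≡ 939
1233^4 ≡ 939^2 = 881721 ≡ 498
1233^8 ≡ 498^2 = 248004 ≡ 567
1233^16 ≡ 567^2 = 321489 ≡ 255
1233^32 ≡ 255^2 = 65025 ≡ 1357
1233^64 ≡ 1357^2 = 1841449 ≡ 865
1233^128 ≡ 865^2 = 748225 ≡ 126
1233^256 ≡ 126^2 = 15876 ≡ 1406
1233^512 ≡ 1406^2 = 1976836 ≡ 234
1233^1024 ≡ 234^2 = 54756 ≡ 1217
1273 = 1024 + 128 + 64 + 32 + 16 + 8 + 1, so 1233^1273 ≡ 1217·126·865·1357·255·567·1233 ≡ 616 (mod 1447)
Right side y^r · r^s mod p:
852^2 = 725904 ≡ 957
852^4 ≡ 957^2 = 915849 ≡ 1345
852^8 ≡ 1345^2 = 1809025 ≡ 275
852^16 ≡ 275^2 = 75625 ≡ 381
852^32 ≡ 381^2 = 145161 ≡ 461
852^64 ≡ 461^2 = 212521 ≡ 1259
852^128 ≡ 1259^2 = 1585081 ≡ 616
852^256 ≡ 616^2 = 379456 ≡ 342
852^512 ≡ 342^2 = 116964 ≡ 1204
852^1024 ≡ 1204^2 = 1449616 ≡ 1169
1079 = 1024 + 32 + 16 + 4 + 2 + 1, so 852^1079 ≡ 1169·461·381·1345·957·852 ≡ 887 (mod 1447)
1079^2 = 1164241 ≡ 853
1079^4 ≡ 853^2 = 727609 ≡ 1215
1079^8 ≡ 1215^2 = 1476225 ≡ 285
1079^16 ≡ 285^2 = 81225 ≡ 193
1079^32 ≡ 193^2 = 37249 ≡ 1074
1079^64 ≡ 1074^2 = 1153476 ≡ 217
1079^128 ≡ 217^2 = 47089 ≡ 785
1079^256 ≡ 785^2 = 616225 ≡ 1250
1079^512 ≡ 1250^2 = 1562500 ≡ 1187
1005 = 512 + 256 + 128 + 64 + 32 + 8 + 4 + 1, so 1079^1005 ≡ 1187·1250·785·217·1074·285·1215·1079 ≡ 697 (mod 1447)
887·697 = 618239 ≡ 370 (mod 1447)
616 ≠ 370, so verification fails.

no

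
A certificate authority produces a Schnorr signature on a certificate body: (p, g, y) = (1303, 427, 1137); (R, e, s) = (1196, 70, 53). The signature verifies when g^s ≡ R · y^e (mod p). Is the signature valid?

g^s mod p:
Squares mod 1303: 427^1≡427, 427^2≡1212, 427^4≡463, 427^8≡677, 427^16≡976, 427^32≡83
53 = 32 + 16 + 4 + 1, so 427^53 ≡ 83·976·463·427 ≡ 673 (mod 1303)
R · y^e mod p:
Squares mod 1303: 1137^1≡1137, 1137^2≡193, 1137^4≡765, 1137^8≡178, 1137^16≡412, 1137^32≡354, 1137^64≡228
70 = 64 + 4 + 2, so 1137^70 ≡ 228·765·193 ≡ 55 (mod 1303)
1196·55 = 65780 ≡ 630 (mod 1303)
673 ≠ 630; the check fails.

invalid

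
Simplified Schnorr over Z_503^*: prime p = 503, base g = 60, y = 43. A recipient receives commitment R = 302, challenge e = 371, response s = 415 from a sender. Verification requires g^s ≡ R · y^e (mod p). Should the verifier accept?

accept

g^s mod p:
Squares mod 503: 60^1≡60, 60^2≡79, 60^4≡205, 60^8≡276, 60^16≡223, 60^32≡435, 60^64≡97, 60^128≡355, 60^256≡275
415 = 256 + 128 + 16 + 8 + 4 + 2 + 1, so 60^415 ≡ 275·355·223·276·205·79·60 ≡ 186 (mod 503)
R · y^e mod p:
Squares mod 503: 43^1≡43, 43^2≡340, 43^4≡413, 43^8≡52, 43^16≡189, 43^32≡8, 43^64≡64, 43^128≡72, 43^256≡154
371 = 256 + 64 + 32 + 16 + 2 + 1, so 43^371 ≡ 154·64·8·189·340·43 ≡ 427 (mod 503)
302·427 = 128954 ≡ 186 (mod 503)
186 ≡ 186 (mod 503); signature holds.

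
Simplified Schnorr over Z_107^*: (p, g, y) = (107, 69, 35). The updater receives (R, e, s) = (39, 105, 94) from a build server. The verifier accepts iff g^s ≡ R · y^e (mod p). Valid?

g^s mod p:
69^94 mod 107 = 64
R · y^e mod p:
35^105 mod 107 = 52
39·52 = 2028 ≡ 102 (mod 107)
64 ≠ 102; the check fails.

no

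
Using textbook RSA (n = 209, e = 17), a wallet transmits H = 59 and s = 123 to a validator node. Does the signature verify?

does not verify

s^2 ≡ 123^2 = 15129 ≡ 81
s^4 ≡ 81^2 = 6561 ≡ 82
s^8 ≡ 82^2 = 6724 ≡ 36
s^16 ≡ 36^2 = 1296 ≡ 42
17 = 16 + 1, so s^17 ≡ 42·123 ≡ 150 (mod 209)
s^17 mod 209 = 150, but H = 59.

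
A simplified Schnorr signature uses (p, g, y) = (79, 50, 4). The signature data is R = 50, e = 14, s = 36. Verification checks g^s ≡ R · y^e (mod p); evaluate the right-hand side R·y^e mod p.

18

4^14 mod 79 = 13
R · y^e ≡ 50·13 = 650 ≡ 18 (mod 79)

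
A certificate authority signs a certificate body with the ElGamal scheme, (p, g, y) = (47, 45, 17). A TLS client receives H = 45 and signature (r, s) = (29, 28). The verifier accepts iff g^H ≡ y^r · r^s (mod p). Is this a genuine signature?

forged

Left side g^H mod p:
45^2 = 2025 ≡ 4
45^4 ≡ 4^2 = 16
45^8 ≡ 16^2 = 256 ≡ 21
45^16 ≡ 21^2 = 441 ≡ 18
45^32 ≡ 18^2 = 324 ≡ 42
45 = 32 + 8 + 4 + 1, so 45^45 ≡ 42·21·16·45 ≡ 23 (mod 47)
Right side y^r · r^s mod p:
17^2 = 289 ≡ 7
17^4 ≡ 7^2 = 49 ≡ 2
17^8 ≡ 2^2 = 4
17^16 ≡ 4^2 = 16
29 = 16 + 8 + 4 + 1, so 17^29 ≡ 16·4·2·17 ≡ 14 (mod 47)
29^2 = 841 ≡ 42
29^4 ≡ 42^2 = 1764 ≡ 25
29^8 ≡ 25^2 = 625 ≡ 14
29^16 ≡ 14^2 = 196 ≡ 8
28 = 16 + 8 + 4, so 29^28 ≡ 8·14·25 ≡ 27 (mod 47)
14·27 = 378 ≡ 2 (mod 47)
23 ≠ 2, so verification fails.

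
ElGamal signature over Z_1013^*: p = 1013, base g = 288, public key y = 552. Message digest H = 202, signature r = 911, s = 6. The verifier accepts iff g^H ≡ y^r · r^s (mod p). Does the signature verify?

Left side g^H mod p:
288^2 = 82944 ≡ 891
288^4 ≡ 891^2 = 793881 ≡ 702
288^8 ≡ 702^2 = 492804 ≡ 486
288^16 ≡ 486^2 = 236196 ≡ 167
288^32 ≡ 167^2 = 27889 ≡ 538
288^64 ≡ 538^2 = 289444 ≡ 739
288^128 ≡ 739^2 = 546121 ≡ 114
202 = 128 + 64 + 8 + 2, so 288^202 ≡ 114·739·486·891 ≡ 311 (mod 1013)
Right side y^r · r^s mod p:
552^2 = 304704 ≡ 804
552^4 ≡ 804^2 = 646416 ≡ 122
552^8 ≡ 122^2 = 14884 ≡ 702
552^16 ≡ 702^2 = 492804 ≡ 486
552^32 ≡ 486^2 = 236196 ≡ 167
552^64 ≡ 167^2 = 27889 ≡ 538
552^128 ≡ 538^2 = 289444 ≡ 739
552^256 ≡ 739^2 = 546121 ≡ 114
552^512 ≡ 114^2 = 12996 ≡ 840
911 = 512 + 256 + 128 + 8 + 4 + 2 + 1, so 552^911 ≡ 840·114·739·702·122·804·552 ≡ 538 (mod 1013)
911^2 = 829921 ≡ 274
911^4 ≡ 274^2 = 75076 ≡ 114
6 = 4 + 2, so 911^6 ≡ 114·274 ≡ 846 (mod 1013)
538·846 = 455148 ≡ 311 (mod 1013)
311 ≡ 311 (mod 1013), so the signature is genuine.

verifies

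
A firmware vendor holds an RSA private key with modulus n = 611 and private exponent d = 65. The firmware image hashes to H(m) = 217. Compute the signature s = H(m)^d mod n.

250

(H(m))^2 ≡ 217^2 = 47089 ≡ 42
(H(m))^4 ≡ 42^2 = 1764 ≡ 542
(H(m))^8 ≡ 542^2 = 293764 ≡ 484
(H(m))^16 ≡ 484^2 = 234256 ≡ 243
(H(m))^32 ≡ 243^2 = 59049 ≡ 393
(H(m))^64 ≡ 393^2 = 154449 ≡ 477
65 = 64 + 1, so (H(m))^65 ≡ 477·217 ≡ 250 (mod 611)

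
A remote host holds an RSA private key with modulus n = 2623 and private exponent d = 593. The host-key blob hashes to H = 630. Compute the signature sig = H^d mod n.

2327

H^2 ≡ 630^2 = 396900 ≡ 827
H^4 ≡ 827^2 = 683929 ≡ 1949
H^8 ≡ 1949^2 = 3798601 ≡ 497
H^16 ≡ 497^2 = 247009 ≡ 447
H^32 ≡ 447^2 = 199809 ≡ 461
H^64 ≡ 461^2 = 212521 ≡ 58
H^128 ≡ 58^2 = 3364 ≡ 741
H^256 ≡ 741^2 = 549081 ≡ 874
H^512 ≡ 874^2 = 763876 ≡ 583
593 = 512 + 64 + 16 + 1, so H^593 ≡ 583·58·447·630 ≡ 2327 (mod 2623)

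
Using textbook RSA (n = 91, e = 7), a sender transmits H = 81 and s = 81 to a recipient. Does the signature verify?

verifies

s^2 ≡ 81^2 = 6561 ≡ 9
s^4 ≡ 9^2 = 81
7 = 4 + 2 + 1, so s^7 ≡ 81·9·81 ≡ 81 (mod 91)
81 = H, so the signature checks out.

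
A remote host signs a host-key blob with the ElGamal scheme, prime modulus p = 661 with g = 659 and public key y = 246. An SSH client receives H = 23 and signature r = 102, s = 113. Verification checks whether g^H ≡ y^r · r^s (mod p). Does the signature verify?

does not verify

Left side g^H mod p:
659^23 mod 661 = 143
Right side y^r · r^s mod p:
246^102 mod 661 = 660
102^113 mod 661 = 208
660·208 = 137280 ≡ 453 (mod 661)
143 ≠ 453, so verification fails.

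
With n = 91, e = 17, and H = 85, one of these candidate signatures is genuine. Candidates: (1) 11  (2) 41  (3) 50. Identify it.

3

Candidate 1: Squares mod 91: 11^1≡11, 11^2≡30, 11^4≡81, 11^8≡9, 11^16≡81; 17 = 16 + 1, so 11^17 ≡ 81·11 ≡ 72 (mod 91)
Candidate 2: Squares mod 91: 41^1≡41, 41^2≡43, 41^4≡29, 41^8≡22, 41^16≡29; 17 = 16 + 1, so 41^17 ≡ 29·41 ≡ 6 (mod 91)
Candidate 3: Squares mod 91: 50^1≡50, 50^2≡43, 50^4≡29, 50^8≡22, 50^16≡29; 17 = 16 + 1, so 50^17 ≡ 29·50 ≡ 85 (mod 91)
  → matches H = 85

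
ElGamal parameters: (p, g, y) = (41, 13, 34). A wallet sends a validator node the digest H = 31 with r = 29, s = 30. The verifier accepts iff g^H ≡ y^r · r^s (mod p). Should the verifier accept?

accept

Left side g^H mod p:
Squares mod 41: 13^1≡13, 13^2≡5, 13^4≡25, 13^8≡10, 13^16≡18
31 = 16 + 8 + 4 + 2 + 1, so 13^31 ≡ 18·10·25·5·13 ≡ 6 (mod 41)
Right side y^r · r^s mod p:
Squares mod 41: 34^1≡34, 34^2≡8, 34^4≡23, 34^8≡37, 34^16≡16
29 = 16 + 8 + 4 + 1, so 34^29 ≡ 16·37·23·34 ≡ 13 (mod 41)
Squares mod 41: 29^1≡29, 29^2≡21, 29^4≡31, 29^8≡18, 29^16≡37
30 = 16 + 8 + 4 + 2, so 29^30 ≡ 37·18·31·21 ≡ 32 (mod 41)
13·32 = 416 ≡ 6 (mod 41)
6 ≡ 6 (mod 41), so the signature is genuine.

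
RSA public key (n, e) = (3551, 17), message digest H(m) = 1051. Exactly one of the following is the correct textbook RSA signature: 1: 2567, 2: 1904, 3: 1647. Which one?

Candidate 1: Squares mod 3551: 2567^1≡2567, 2567^2≡2384, 2567^4≡1856, 2567^8≡266, 2567^16≡3287; 17 = 16 + 1, so 2567^17 ≡ 3287·2567 ≡ 553 (mod 3551)
Candidate 2: Squares mod 3551: 1904^1≡1904, 1904^2≡3196, 1904^4≡1740, 1904^8≡2148, 1904^16≡1155; 17 = 16 + 1, so 1904^17 ≡ 1155·1904 ≡ 1051 (mod 3551)
  → matches H(m) = 1051
Candidate 3: Squares mod 3551: 1647^1≡1647, 1647^2≡3196, 1647^4≡1740, 1647^8≡2148, 1647^16≡1155; 17 = 16 + 1, so 1647^17 ≡ 1155·1647 ≡ 2500 (mod 3551)

2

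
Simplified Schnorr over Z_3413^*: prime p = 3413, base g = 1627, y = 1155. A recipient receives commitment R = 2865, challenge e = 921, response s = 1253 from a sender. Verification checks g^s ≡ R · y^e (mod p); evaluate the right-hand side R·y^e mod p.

1155^2 = 1334025 ≡ 2955
1155^4 ≡ 2955^2 = 8732025 ≡ 1571
1155^8 ≡ 1571^2 = 2468041 ≡ 442
1155^16 ≡ 442^2 = 195364 ≡ 823
1155^32 ≡ 823^2 = 677329 ≡ 1555
1155^64 ≡ 1555^2 = 2418025 ≡ 1621
1155^128 ≡ 1621^2 = 2627641 ≡ 3044
1155^256 ≡ 3044^2 = 9265936 ≡ 3054
1155^512 ≡ 3054^2 = 9326916 ≡ 2600
921 = 512 + 256 + 128 + 16 + 8 + 1, so 1155^921 ≡ 2600·3054·3044·823·442·1155 ≡ 2920 (mod 3413)
R · y^e ≡ 2865·2920 = 8365800 ≡ 537 (mod 3413)

537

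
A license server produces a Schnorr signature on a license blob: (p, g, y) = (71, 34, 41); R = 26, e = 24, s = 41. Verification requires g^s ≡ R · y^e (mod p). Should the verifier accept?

accept

g^s mod p:
34^2 = 1156 ≡ 20
34^4 ≡ 20^2 = 400 ≡ 45
34^8 ≡ 45^2 = 2025 ≡ 37
34^16 ≡ 37^2 = 1369 ≡ 20
34^32 ≡ 20^2 = 400 ≡ 45
41 = 32 + 8 + 1, so 34^41 ≡ 45·37·34 ≡ 23 (mod 71)
R · y^e mod p:
41^2 = 1681 ≡ 48
41^4 ≡ 48^2 = 2304 ≡ 32
41^8 ≡ 32^2 = 1024 ≡ 30
41^16 ≡ 30^2 = 900 ≡ 48
24 = 16 + 8, so 41^24 ≡ 48·30 ≡ 20 (mod 71)
26·20 = 520 ≡ 23 (mod 71)
23 ≡ 23 (mod 71); signature holds.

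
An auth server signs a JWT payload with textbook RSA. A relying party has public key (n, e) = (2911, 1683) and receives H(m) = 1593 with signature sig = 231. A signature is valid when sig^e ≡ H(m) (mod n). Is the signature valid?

invalid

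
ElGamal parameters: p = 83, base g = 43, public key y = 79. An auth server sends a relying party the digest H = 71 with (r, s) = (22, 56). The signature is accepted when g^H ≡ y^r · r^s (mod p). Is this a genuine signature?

forged

Left side g^H mod p:
43^2 = 1849 ≡ 23
43^4 ≡ 23^2 = 529 ≡ 31
43^8 ≡ 31^2 = 961 ≡ 48
43^16 ≡ 48^2 = 2304 ≡ 63
43^32 ≡ 63^2 = 3969 ≡ 68
43^64 ≡ 68^2 = 4624 ≡ 59
71 = 64 + 4 + 2 + 1, so 43^71 ≡ 59·31·23·43 ≡ 62 (mod 83)
Right side y^r · r^s mod p:
79^2 = 6241 ≡ 16
79^4 ≡ 16^2 = 256 ≡ 7
79^8 ≡ 7^2 = 49
79^16 ≡ 49^2 = 2401 ≡ 77
22 = 16 + 4 + 2, so 79^22 ≡ 77·7·16 ≡ 75 (mod 83)
22^2 = 484 ≡ 69
22^4 ≡ 69^2 = 4761 ≡ 30
22^8 ≡ 30^2 = 900 ≡ 70
22^16 ≡ 70^2 = 4900 ≡ 3
22^32 ≡ 3^2 = 9
56 = 32 + 16 + 8, so 22^56 ≡ 9·3·70 ≡ 64 (mod 83)
75·64 = 4800 ≡ 69 (mod 83)
62 ≠ 69, so verification fails.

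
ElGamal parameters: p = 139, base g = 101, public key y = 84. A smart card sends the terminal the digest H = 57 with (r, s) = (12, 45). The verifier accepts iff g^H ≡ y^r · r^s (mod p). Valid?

Left side g^H mod p:
Squares mod 139: 101^1≡101, 101^2≡54, 101^4≡136, 101^8≡9, 101^16≡81, 101^32≡28
57 = 32 + 16 + 8 + 1, so 101^57 ≡ 28·81·9·101 ≡ 103 (mod 139)
Right side y^r · r^s mod p:
Squares mod 139: 84^1≡84, 84^2≡106, 84^4≡116, 84^8≡112
12 = 8 + 4, so 84^12 ≡ 112·116 ≡ 65 (mod 139)
Squares mod 139: 12^1≡12, 12^2≡5, 12^4≡25, 12^8≡69, 12^16≡35, 12^32≡113
45 = 32 + 8 + 4 + 1, so 12^45 ≡ 113·69·25·12 ≡ 8 (mod 139)
65·8 = 520 ≡ 103 (mod 139)
103 ≡ 103 (mod 139), so the signature is genuine.

yes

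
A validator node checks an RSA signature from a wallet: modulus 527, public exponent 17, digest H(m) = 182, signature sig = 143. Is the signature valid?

invalid

sig^2 ≡ 143^2 = 20449 ≡ 423
sig^4 ≡ 423^2 = 178929 ≡ 276
sig^8 ≡ 276^2 = 76176 ≡ 288
sig^16 ≡ 288^2 = 82944 ≡ 205
17 = 16 + 1, so sig^17 ≡ 205·143 ≡ 330 (mod 527)
330 ≠ 182, so verification fails.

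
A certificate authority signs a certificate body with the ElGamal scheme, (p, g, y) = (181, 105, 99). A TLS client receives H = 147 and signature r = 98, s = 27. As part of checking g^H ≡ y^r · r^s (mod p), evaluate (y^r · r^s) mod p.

99^2 = 9801 ≡ 27
99^4 ≡ 27^2 = 729 ≡ 5
99^8 ≡ 5^2 = 25
99^16 ≡ 25^2 = 625 ≡ 82
99^32 ≡ 82^2 = 6724 ≡ 27
99^64 ≡ 27^2 = 729 ≡ 5
98 = 64 + 32 + 2, so 99^98 ≡ 5·27·27 ≡ 25 (mod 181)
98^2 = 9604 ≡ 11
98^4 ≡ 11^2 = 121
98^8 ≡ 121^2 = 14641 ≡ 161
98^16 ≡ 161^2 = 25921 ≡ 38
27 = 16 + 8 + 2 + 1, so 98^27 ≡ 38·161·11·98 ≡ 107 (mod 181)
y^r · r^s ≡ 25·107 = 2675 ≡ 141 (mod 181)

141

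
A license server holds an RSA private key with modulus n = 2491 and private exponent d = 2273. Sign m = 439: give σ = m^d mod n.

m^2273 mod 2491 = 1162

1162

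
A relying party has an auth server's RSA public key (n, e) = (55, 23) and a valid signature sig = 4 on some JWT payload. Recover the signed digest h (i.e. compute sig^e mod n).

9

sig^2 ≡ 4^2 = 16
sig^4 ≡ 16^2 = 256 ≡ 36
sig^8 ≡ 36^2 = 1296 ≡ 31
sig^16 ≡ 31^2 = 961 ≡ 26
23 = 16 + 4 + 2 + 1, so sig^23 ≡ 26·36·16·4 ≡ 9 (mod 55)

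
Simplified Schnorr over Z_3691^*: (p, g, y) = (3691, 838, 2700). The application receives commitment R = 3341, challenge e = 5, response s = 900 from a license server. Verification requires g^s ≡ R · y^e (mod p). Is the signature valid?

valid

g^s mod p:
Squares mod 3691: 838^1≡838, 838^2≡954, 838^4≡2130, 838^8≡661, 838^16≡1383, 838^32≡751, 838^64≡2969, 838^128≡853, 838^256≡482, 838^512≡3482
900 = 512 + 256 + 128 + 4, so 838^900 ≡ 3482·482·853·2130 ≡ 521 (mod 3691)
R · y^e mod p:
Squares mod 3691: 2700^1≡2700, 2700^2≡275, 2700^4≡1805
5 = 4 + 1, so 2700^5 ≡ 1805·2700 ≡ 1380 (mod 3691)
3341·1380 = 4610580 ≡ 521 (mod 3691)
521 ≡ 521 (mod 3691); signature holds.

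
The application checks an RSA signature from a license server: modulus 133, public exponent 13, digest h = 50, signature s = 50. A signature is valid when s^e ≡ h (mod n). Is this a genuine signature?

s^2 ≡ 50^2 = 2500 ≡ 106
s^4 ≡ 106^2 = 11236 ≡ 64
s^8 ≡ 64^2 = 4096 ≡ 106
13 = 8 + 4 + 1, so s^13 ≡ 106·64·50 ≡ 50 (mod 133)
Since 50 equals the digest 50, verification succeeds.

genuine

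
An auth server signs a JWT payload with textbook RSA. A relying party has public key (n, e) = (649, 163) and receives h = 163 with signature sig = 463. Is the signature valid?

Squares mod 649: sig^1≡463, sig^2≡199, sig^4≡12, sig^8≡144, sig^16≡617, sig^32≡375, sig^64≡441, sig^128≡430
163 = 128 + 32 + 2 + 1, so sig^163 ≡ 430·375·199·463 ≡ 232 (mod 649)
sig^163 mod 649 = 232, but h = 163.

invalid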